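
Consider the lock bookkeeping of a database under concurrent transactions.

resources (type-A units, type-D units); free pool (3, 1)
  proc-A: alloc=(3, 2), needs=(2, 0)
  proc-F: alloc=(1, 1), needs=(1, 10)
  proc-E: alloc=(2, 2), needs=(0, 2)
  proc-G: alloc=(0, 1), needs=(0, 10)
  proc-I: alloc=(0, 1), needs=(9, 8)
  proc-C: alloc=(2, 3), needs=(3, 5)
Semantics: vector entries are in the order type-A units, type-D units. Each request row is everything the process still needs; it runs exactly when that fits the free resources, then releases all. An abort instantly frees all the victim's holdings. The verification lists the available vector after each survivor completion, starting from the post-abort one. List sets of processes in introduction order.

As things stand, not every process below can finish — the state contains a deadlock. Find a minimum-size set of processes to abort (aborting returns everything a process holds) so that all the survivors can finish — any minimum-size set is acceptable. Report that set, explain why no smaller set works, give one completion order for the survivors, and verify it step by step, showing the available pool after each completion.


Minimum abort set: proc-F.
Key observation: proc-G could never have finished before the abort; with (1, 1) returned by proc-F, it fits at step 5.
Minimality: the empty abort set fails — the state is deadlocked as it stands.
One survivor order: proc-E, proc-A, proc-C, proc-I, proc-G. Check, step by step (post-abort pool first):
  pool = (4, 2)
  run proc-E (needs (0, 2), free (4, 2)); after release of (2, 2) the pool is (6, 4)
  run proc-A (needs (2, 0), free (6, 4)); after release of (3, 2) the pool is (9, 6)
  run proc-C (needs (3, 5), free (9, 6)); after release of (2, 3) the pool is (11, 9)
  run proc-I (needs (9, 8), free (11, 9)); after release of (0, 1) the pool is (11, 10)
  run proc-G (needs (0, 10), free (11, 10)); after release of (0, 1) the pool is (11, 11)


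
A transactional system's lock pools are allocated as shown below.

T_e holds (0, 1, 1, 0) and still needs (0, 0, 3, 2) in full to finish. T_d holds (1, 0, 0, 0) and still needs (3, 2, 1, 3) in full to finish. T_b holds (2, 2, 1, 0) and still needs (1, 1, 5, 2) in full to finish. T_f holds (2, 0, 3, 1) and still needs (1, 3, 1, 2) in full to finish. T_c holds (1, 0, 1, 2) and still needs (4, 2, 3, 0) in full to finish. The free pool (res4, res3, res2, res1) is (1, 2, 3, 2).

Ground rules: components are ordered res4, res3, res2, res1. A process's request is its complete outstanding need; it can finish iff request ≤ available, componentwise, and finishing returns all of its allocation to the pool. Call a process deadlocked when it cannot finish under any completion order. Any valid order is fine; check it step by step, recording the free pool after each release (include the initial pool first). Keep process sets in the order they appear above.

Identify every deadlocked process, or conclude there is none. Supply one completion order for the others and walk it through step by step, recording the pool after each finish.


The deadlocked set is empty.
Key observation: the pool covers T_e at once, and every later process fits after earlier releases.
The rest can finish in the order T_e, T_f, T_b, T_c, T_d. Verifying each step:
  pool = (1, 2, 3, 2)
  run T_e (needs (0, 0, 3, 2), free (1, 2, 3, 2)); after release of (0, 1, 1, 0) the pool is (1, 3, 4, 2)
  run T_f (needs (1, 3, 1, 2), free (1, 3, 4, 2)); after release of (2, 0, 3, 1) the pool is (3, 3, 7, 3)
  run T_b (needs (1, 1, 5, 2), free (3, 3, 7, 3)); after release of (2, 2, 1, 0) the pool is (5, 5, 8, 3)
  run T_c (needs (4, 2, 3, 0), free (5, 5, 8, 3)); after release of (1, 0, 1, 2) the pool is (6, 5, 9, 5)
  run T_d (needs (3, 2, 1, 3), free (6, 5, 9, 5)); after release of (1, 0, 0, 0) the pool is (7, 5, 9, 5)


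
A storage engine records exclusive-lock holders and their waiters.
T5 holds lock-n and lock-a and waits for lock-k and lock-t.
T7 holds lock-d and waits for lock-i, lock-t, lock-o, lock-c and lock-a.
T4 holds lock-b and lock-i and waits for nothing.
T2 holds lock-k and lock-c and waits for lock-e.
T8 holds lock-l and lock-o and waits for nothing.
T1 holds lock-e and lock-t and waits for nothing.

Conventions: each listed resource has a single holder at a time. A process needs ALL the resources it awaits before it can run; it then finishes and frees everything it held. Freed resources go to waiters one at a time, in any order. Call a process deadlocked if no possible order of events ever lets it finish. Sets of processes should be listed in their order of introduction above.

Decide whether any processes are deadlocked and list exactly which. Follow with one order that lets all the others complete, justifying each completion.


No process is deadlocked.
Key observation: there is no circular wait here — follow any chain and it reaches a process that is free to run now.
A valid finishing order for the others: T8, T1, T2, T4, T5, T7.
Verifying each step:
  run T8 (it waits on nothing); releases lock-l and lock-o
  run T1 (it waits on nothing); releases lock-e and lock-t
  run T2 (all its waits — lock-e — are resolved); releases lock-k and lock-c
  run T4 (it waits on nothing); releases lock-b and lock-i
  run T5 (all its waits — lock-k and lock-t — are resolved); releases lock-n and lock-a
  run T7 (all its waits — lock-i, lock-t, lock-o, lock-c and lock-a — are resolved); releases lock-d


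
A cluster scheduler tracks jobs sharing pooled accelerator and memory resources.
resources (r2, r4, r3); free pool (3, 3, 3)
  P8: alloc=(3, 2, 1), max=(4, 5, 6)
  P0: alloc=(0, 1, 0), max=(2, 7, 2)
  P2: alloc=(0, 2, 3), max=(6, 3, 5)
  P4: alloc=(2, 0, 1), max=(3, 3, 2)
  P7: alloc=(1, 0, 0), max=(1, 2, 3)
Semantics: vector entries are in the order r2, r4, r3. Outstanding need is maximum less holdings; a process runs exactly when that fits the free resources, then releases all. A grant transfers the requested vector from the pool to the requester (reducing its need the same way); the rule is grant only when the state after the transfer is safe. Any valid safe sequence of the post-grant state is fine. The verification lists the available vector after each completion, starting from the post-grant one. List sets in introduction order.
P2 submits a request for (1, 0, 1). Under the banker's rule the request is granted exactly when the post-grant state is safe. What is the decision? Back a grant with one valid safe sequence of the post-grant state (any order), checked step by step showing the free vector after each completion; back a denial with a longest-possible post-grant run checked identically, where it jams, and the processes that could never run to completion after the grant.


GRANT. The post-grant state is safe; one safe sequence: P4, P7, P2, P8, P0.
Key observation: granting shrinks the pool to (2, 3, 2), yet P4 still fits and the chain goes through.
Step-by-step check of the post-grant state:
  pool = (2, 3, 2)
  P4 needs (1, 3, 1) <= (2, 3, 2) -> finishes; pool += (2, 0, 1) = (4, 3, 3)
  P7 needs (0, 2, 3) <= (4, 3, 3) -> finishes; pool += (1, 0, 0) = (5, 3, 3)
  P2 needs (5, 1, 1) <= (5, 3, 3) -> finishes; pool += (1, 2, 4) = (6, 5, 7)
  P8 needs (1, 3, 5) <= (6, 5, 7) -> finishes; pool += (3, 2, 1) = (9, 7, 8)
  P0 needs (2, 6, 2) <= (9, 7, 8) -> finishes; pool += (0, 1, 0) = (9, 8, 8)


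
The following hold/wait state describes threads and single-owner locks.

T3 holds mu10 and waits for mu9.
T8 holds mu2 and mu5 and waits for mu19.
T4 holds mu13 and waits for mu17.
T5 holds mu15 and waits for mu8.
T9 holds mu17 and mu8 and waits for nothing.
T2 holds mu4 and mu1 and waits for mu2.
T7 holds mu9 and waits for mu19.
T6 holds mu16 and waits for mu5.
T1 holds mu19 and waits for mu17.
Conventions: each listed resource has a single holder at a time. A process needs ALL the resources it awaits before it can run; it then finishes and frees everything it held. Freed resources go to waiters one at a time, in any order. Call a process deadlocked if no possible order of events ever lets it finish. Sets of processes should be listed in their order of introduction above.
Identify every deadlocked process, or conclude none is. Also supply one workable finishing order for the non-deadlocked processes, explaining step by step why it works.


No process is deadlocked.
Key observation: the wait graph is acyclic; completion cascades from the unblocked processes through everyone else.
One completion order for the rest: T9, T4, T1, T7, T3, T8, T6, T2, T5.
Step-by-step check:
  run T9 (it waits on nothing); releases mu17 and mu8
  run T4 (all its waits — mu17 — are resolved); releases mu13
  run T1 (all its waits — mu17 — are resolved); releases mu19
  run T7 (all its waits — mu19 — are resolved); releases mu9
  run T3 (all its waits — mu9 — are resolved); releases mu10
  run T8 (all its waits — mu19 — are resolved); releases mu2 and mu5
  run T6 (all its waits — mu5 — are resolved); releases mu16
  run T2 (all its waits — mu2 — are resolved); releases mu4 and mu1
  run T5 (all its waits — mu8 — are resolved); releases mu15


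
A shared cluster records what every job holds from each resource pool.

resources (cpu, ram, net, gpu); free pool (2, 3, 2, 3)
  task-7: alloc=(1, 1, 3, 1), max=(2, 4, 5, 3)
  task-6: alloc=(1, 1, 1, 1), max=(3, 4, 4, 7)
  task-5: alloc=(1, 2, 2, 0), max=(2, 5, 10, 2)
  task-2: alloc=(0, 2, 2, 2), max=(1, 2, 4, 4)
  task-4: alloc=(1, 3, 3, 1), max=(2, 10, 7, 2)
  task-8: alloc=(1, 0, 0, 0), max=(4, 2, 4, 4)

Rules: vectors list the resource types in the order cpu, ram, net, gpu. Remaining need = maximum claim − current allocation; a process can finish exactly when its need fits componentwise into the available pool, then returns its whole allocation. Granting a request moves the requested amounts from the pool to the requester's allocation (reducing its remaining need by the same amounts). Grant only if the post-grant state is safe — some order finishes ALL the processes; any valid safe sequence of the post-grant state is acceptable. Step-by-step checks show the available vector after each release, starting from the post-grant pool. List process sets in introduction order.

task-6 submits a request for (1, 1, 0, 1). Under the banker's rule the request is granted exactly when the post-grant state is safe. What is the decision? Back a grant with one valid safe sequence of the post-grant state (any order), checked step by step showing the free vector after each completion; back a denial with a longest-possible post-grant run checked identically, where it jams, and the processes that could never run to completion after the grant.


GRANT — the state after the grant stays safe, e.g. via task-2, task-7, task-6, task-4, task-5, task-8.
Key observation: post-grant, (1, 2, 2, 2) remains, and an order beginning with task-2 completes everyone.
Step-by-step check of the post-grant state:
  pool = (1, 2, 2, 2)
  task-2: need (1, 0, 2, 2) fits (1, 2, 2, 2); releases (0, 2, 2, 2), pool now (1, 4, 4, 4)
  task-7: need (1, 3, 2, 2) fits (1, 4, 4, 4); releases (1, 1, 3, 1), pool now (2, 5, 7, 5)
  task-6: need (1, 2, 3, 5) fits (2, 5, 7, 5); releases (2, 2, 1, 2), pool now (4, 7, 8, 7)
  task-4: need (1, 7, 4, 1) fits (4, 7, 8, 7); releases (1, 3, 3, 1), pool now (5, 10, 11, 8)
  task-5: need (1, 3, 8, 2) fits (5, 10, 11, 8); releases (1, 2, 2, 0), pool now (6, 12, 13, 8)
  task-8: need (3, 2, 4, 4) fits (6, 12, 13, 8); releases (1, 0, 0, 0), pool now (7, 12, 13, 8)


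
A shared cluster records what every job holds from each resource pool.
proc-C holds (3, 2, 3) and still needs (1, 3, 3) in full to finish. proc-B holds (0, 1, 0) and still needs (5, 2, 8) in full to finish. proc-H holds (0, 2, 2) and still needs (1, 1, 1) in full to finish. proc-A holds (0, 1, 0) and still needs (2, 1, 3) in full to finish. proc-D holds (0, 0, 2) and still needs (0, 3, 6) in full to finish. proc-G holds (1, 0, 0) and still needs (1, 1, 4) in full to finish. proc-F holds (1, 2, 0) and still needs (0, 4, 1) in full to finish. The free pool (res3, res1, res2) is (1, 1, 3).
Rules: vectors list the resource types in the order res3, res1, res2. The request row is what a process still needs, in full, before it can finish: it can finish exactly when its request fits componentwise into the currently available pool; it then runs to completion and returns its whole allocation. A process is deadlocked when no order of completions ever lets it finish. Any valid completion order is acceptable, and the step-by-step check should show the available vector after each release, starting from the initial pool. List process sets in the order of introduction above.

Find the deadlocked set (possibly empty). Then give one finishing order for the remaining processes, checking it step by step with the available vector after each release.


The deadlocked set is empty.
Key observation: starting with proc-H, each completion frees enough for the next — no one is permanently blocked.
One completion order for the rest: proc-H, proc-G, proc-C, proc-A, proc-F, proc-B, proc-D. Walking it through:
  pool = (1, 1, 3)
  proc-H: need (1, 1, 1) fits (1, 1, 3); releases (0, 2, 2), pool now (1, 3, 5)
  proc-G: need (1, 1, 4) fits (1, 3, 5); releases (1, 0, 0), pool now (2, 3, 5)
  proc-C: need (1, 3, 3) fits (2, 3, 5); releases (3, 2, 3), pool now (5, 5, 8)
  proc-A: need (2, 1, 3) fits (5, 5, 8); releases (0, 1, 0), pool now (5, 6, 8)
  proc-F: need (0, 4, 1) fits (5, 6, 8); releases (1, 2, 0), pool now (6, 8, 8)
  proc-B: need (5, 2, 8) fits (6, 8, 8); releases (0, 1, 0), pool now (6, 9, 8)
  proc-D: need (0, 3, 6) fits (6, 9, 8); releases (0, 0, 2), pool now (6, 9, 10)


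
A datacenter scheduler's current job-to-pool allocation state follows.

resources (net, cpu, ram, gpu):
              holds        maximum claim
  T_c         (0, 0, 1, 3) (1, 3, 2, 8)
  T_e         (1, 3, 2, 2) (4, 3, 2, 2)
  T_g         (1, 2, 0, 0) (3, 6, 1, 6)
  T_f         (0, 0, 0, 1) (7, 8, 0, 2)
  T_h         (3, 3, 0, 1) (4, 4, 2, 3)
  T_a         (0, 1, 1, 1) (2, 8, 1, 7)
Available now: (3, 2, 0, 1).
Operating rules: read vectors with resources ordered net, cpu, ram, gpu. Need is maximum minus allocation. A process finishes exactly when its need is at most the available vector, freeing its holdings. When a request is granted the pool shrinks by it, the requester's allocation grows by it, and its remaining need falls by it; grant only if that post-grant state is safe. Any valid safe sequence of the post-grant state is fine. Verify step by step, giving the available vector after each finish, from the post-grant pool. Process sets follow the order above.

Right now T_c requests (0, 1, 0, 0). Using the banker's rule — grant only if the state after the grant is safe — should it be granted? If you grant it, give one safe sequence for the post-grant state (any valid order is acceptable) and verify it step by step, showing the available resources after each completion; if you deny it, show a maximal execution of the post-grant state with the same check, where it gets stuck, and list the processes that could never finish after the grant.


DENY. Granting would leave the state unsafe.
Key observation: after T_e, T_h the pool peaks at (7, 7, 2, 4), and each blocked process is short somewhere: T_c on gpu; T_g on gpu; T_f on cpu; T_a on gpu.
After a pretend grant, a maximal execution: T_e, T_h — then nothing else fits. Verifying each step:
  pool = (3, 1, 0, 1)
  T_e needs (3, 0, 0, 0) <= (3, 1, 0, 1) -> finishes; pool += (1, 3, 2, 2) = (4, 4, 2, 3)
  T_h needs (1, 1, 2, 2) <= (4, 4, 2, 3) -> finishes; pool += (3, 3, 0, 1) = (7, 7, 2, 4)
  blocked: T_c wants (1, 2, 1, 5), pool (7, 7, 2, 4) — not enough gpu
  blocked: T_g wants (2, 4, 1, 6), pool (7, 7, 2, 4) — not enough gpu
  blocked: T_f wants (7, 8, 0, 1), pool (7, 7, 2, 4) — not enough cpu
  blocked: T_a wants (2, 7, 0, 6), pool (7, 7, 2, 4) — not enough gpu
Post-grant, the permanently blocked set is T_c, T_g, T_f and T_a.


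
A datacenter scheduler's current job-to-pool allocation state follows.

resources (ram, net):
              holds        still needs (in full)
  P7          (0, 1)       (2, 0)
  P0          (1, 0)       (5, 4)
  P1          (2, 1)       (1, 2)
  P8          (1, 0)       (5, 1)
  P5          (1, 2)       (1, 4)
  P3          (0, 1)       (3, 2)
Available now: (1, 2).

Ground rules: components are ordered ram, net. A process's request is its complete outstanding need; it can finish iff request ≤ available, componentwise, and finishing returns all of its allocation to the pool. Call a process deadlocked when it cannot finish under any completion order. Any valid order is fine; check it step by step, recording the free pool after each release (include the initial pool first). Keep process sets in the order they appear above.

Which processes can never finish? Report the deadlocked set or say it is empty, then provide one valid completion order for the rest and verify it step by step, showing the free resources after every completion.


Deadlocked: P0 and P8.
Key observation: the wall is ram: completing P1, P3, P7, P5 brings the pool only to (4, 7), and all the rest need more.
A valid finishing order for the others: P1, P3, P7, P5. Step-by-step check:
  pool = (1, 2)
  P1: need (1, 2) fits (1, 2); releases (2, 1), pool now (3, 3)
  P3: need (3, 2) fits (3, 3); releases (0, 1), pool now (3, 4)
  P7: need (2, 0) fits (3, 4); releases (0, 1), pool now (3, 5)
  P5: need (1, 4) fits (3, 5); releases (1, 2), pool now (4, 7)
The stuck group stays short no matter what:
  P0 still needs (5, 4) but only (4, 7) is free — short on ram
  P8 still needs (5, 1) but only (4, 7) is free — short on ram


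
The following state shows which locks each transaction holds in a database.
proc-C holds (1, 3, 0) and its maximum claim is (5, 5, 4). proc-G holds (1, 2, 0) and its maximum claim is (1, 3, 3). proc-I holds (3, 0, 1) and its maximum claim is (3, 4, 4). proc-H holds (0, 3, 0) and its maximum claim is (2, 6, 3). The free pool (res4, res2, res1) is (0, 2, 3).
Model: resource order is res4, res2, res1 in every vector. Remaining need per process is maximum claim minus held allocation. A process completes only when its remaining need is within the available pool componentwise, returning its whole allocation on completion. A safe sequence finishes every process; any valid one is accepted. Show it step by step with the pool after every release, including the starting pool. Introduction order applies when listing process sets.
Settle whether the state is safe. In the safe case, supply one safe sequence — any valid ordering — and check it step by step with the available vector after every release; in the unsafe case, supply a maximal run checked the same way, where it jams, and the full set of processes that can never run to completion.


SAFE, for example via the order proc-G, proc-I, proc-H, proc-C.
Key observation: the first exact fit in this order is proc-G — it needs (0, 1, 3) with (0, 2, 3) free, meeting a requested resource to the last unit.
Step-by-step check:
  pool = (0, 2, 3)
  proc-G: need (0, 1, 3) fits (0, 2, 3); releases (1, 2, 0), pool now (1, 4, 3)
  proc-I: need (0, 4, 3) fits (1, 4, 3); releases (3, 0, 1), pool now (4, 4, 4)
  proc-H: need (2, 3, 3) fits (4, 4, 4); releases (0, 3, 0), pool now (4, 7, 4)
  proc-C: need (4, 2, 4) fits (4, 7, 4); releases (1, 3, 0), pool now (5, 10, 4)


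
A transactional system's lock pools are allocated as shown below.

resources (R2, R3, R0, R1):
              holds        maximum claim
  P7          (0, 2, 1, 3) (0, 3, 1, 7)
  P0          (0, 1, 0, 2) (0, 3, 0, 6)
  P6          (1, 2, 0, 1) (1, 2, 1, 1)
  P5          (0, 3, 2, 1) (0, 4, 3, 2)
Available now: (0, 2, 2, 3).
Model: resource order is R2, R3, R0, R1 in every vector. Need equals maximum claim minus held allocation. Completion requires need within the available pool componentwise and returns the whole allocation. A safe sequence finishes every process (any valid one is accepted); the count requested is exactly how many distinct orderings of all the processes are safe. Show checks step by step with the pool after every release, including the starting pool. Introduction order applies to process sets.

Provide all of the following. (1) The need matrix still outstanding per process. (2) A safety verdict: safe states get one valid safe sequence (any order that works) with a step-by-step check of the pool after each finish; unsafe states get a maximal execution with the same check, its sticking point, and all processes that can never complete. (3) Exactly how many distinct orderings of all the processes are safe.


(1) Outstanding need per process (order R2, R3, R0, R1):
  P7: (0, 1, 0, 4)
  P0: (0, 2, 0, 4)
  P6: (0, 0, 1, 0)
  P5: (0, 1, 1, 1)
(2) SAFE — a valid safe sequence is P6, P5, P7, P0.
Key observation: the order never hits an exact fit; P6 is the first step at the minimum slack of 1 on its requested resources ((0, 0, 1, 0), (0, 2, 2, 3) free).
Walking it through:
  pool = (0, 2, 2, 3)
  P6: need (0, 0, 1, 0) fits (0, 2, 2, 3); releases (1, 2, 0, 1), pool now (1, 4, 2, 4)
  P5: need (0, 1, 1, 1) fits (1, 4, 2, 4); releases (0, 3, 2, 1), pool now (1, 7, 4, 5)
  P7: need (0, 1, 0, 4) fits (1, 7, 4, 5); releases (0, 2, 1, 3), pool now (1, 9, 5, 8)
  P0: need (0, 2, 0, 4) fits (1, 9, 5, 8); releases (0, 1, 0, 2), pool now (1, 10, 5, 10)
(3) The exact count: 12 of the possible complete orderings are safe sequences.


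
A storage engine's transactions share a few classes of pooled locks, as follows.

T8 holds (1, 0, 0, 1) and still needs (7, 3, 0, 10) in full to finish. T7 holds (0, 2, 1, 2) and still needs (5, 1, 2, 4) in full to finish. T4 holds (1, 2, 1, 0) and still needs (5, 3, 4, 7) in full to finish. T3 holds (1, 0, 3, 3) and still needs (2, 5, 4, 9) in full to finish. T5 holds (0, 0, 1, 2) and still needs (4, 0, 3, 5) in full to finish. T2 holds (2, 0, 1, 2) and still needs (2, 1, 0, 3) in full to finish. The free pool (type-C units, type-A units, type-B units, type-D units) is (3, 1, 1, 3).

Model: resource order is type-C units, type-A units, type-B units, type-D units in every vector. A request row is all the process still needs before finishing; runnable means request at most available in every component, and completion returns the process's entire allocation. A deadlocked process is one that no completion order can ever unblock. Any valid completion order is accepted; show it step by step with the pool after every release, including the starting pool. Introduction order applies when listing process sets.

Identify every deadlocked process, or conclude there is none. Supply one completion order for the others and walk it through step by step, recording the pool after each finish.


No process is deadlocked.
Key observation: T2 fits the free pool immediately, and its release cascades until everyone finishes.
One completion order for the rest: T2, T7, T5, T4, T3, T8. Walking it through:
  pool = (3, 1, 1, 3)
  run T2 (needs (2, 1, 0, 3), free (3, 1, 1, 3)); after release of (2, 0, 1, 2) the pool is (5, 1, 2, 5)
  run T7 (needs (5, 1, 2, 4), free (5, 1, 2, 5)); after release of (0, 2, 1, 2) the pool is (5, 3, 3, 7)
  run T5 (needs (4, 0, 3, 5), free (5, 3, 3, 7)); after release of (0, 0, 1, 2) the pool is (5, 3, 4, 9)
  run T4 (needs (5, 3, 4, 7), free (5, 3, 4, 9)); after release of (1, 2, 1, 0) the pool is (6, 5, 5, 9)
  run T3 (needs (2, 5, 4, 9), free (6, 5, 5, 9)); after release of (1, 0, 3, 3) the pool is (7, 5, 8, 12)
  run T8 (needs (7, 3, 0, 10), free (7, 5, 8, 12)); after release of (1, 0, 0, 1) the pool is (8, 5, 8, 13)


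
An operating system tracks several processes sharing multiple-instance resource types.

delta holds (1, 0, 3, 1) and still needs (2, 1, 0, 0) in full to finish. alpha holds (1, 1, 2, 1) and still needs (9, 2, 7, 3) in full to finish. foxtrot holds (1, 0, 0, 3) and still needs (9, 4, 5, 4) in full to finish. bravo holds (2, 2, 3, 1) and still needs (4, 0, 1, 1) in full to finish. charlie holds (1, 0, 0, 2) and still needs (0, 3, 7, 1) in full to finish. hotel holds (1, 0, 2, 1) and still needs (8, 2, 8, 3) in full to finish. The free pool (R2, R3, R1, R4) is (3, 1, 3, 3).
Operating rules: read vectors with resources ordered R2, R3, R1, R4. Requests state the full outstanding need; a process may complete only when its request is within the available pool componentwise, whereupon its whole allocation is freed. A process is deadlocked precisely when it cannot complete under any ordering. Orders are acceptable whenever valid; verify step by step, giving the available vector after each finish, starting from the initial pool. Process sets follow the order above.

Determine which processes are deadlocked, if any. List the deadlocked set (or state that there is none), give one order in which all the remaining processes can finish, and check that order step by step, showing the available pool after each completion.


Deadlocked set: alpha, foxtrot and hotel.
Key observation: the pool after delta, bravo, charlie is (7, 3, 9, 7); every surviving request exceeds it in R2, so progress ends there.
One completion order for the rest: delta, bravo, charlie. Walking it through:
  pool = (3, 1, 3, 3)
  delta: need (2, 1, 0, 0) fits (3, 1, 3, 3); releases (1, 0, 3, 1), pool now (4, 1, 6, 4)
  bravo: need (4, 0, 1, 1) fits (4, 1, 6, 4); releases (2, 2, 3, 1), pool now (6, 3, 9, 5)
  charlie: need (0, 3, 7, 1) fits (6, 3, 9, 5); releases (1, 0, 0, 2), pool now (7, 3, 9, 7)
None of the blocked processes ever fits:
  alpha still needs (9, 2, 7, 3) but only (7, 3, 9, 7) is free — short on R2
  foxtrot still needs (9, 4, 5, 4) but only (7, 3, 9, 7) is free — short on R2 and R3
  hotel still needs (8, 2, 8, 3) but only (7, 3, 9, 7) is free — short on R2


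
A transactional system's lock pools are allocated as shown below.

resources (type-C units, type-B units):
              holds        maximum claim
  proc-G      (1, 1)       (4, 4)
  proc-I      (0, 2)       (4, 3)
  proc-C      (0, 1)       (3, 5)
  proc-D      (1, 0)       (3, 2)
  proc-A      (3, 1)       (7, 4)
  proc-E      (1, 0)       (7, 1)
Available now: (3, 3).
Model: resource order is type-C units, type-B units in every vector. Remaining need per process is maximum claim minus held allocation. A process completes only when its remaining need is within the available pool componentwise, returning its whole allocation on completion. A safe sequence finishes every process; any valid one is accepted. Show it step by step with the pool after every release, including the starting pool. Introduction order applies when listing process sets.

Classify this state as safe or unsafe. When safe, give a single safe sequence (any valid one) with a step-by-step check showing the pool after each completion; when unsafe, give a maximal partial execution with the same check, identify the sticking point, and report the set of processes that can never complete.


SAFE. One safe sequence: proc-D, proc-A, proc-C, proc-I, proc-G, proc-E.
Key observation: the first exact fit in this order is proc-A — it needs (4, 3) with (4, 3) free, meeting a requested resource to the last unit.
Verifying each step:
  pool = (3, 3)
  run proc-D (needs (2, 2), free (3, 3)); after release of (1, 0) the pool is (4, 3)
  run proc-A (needs (4, 3), free (4, 3)); after release of (3, 1) the pool is (7, 4)
  run proc-C (needs (3, 4), free (7, 4)); after release of (0, 1) the pool is (7, 5)
  run proc-I (needs (4, 1), free (7, 5)); after release of (0, 2) the pool is (7, 7)
  run proc-G (needs (3, 3), free (7, 7)); after release of (1, 1) the pool is (8, 8)
  run proc-E (needs (6, 1), free (8, 8)); after release of (1, 0) the pool is (9, 8)


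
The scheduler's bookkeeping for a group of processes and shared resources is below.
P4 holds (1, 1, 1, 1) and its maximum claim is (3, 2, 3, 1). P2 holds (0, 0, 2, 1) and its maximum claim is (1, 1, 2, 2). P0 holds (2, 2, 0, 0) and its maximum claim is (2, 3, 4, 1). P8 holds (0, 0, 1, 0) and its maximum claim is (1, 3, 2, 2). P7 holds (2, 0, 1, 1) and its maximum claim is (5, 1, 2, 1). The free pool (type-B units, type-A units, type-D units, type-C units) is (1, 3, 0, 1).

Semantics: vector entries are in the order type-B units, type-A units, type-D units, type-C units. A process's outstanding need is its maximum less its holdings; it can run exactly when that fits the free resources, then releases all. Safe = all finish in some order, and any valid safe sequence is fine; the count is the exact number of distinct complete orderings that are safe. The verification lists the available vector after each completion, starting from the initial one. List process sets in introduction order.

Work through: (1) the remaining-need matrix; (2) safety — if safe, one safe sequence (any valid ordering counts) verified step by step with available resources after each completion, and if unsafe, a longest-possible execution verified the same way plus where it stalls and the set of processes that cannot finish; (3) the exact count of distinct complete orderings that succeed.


(1) Remaining need (order type-B units, type-A units, type-D units, type-C units):
  P4: (2, 1, 2, 0)
  P2: (1, 1, 0, 1)
  P0: (0, 1, 4, 1)
  P8: (1, 3, 1, 2)
  P7: (3, 1, 1, 0)
(2) The state is UNSAFE.
Key observation: after P2, P8 the pool peaks at (1, 3, 3, 2), and each blocked process is short somewhere: P4 on type-B units; P0 on type-D units; P7 on type-B units.
Going as far as possible: P2, P8; after that, nothing fits. Walking it through:
  pool = (1, 3, 0, 1)
  P2 needs (1, 1, 0, 1) <= (1, 3, 0, 1) -> finishes; pool += (0, 0, 2, 1) = (1, 3, 2, 2)
  P8 needs (1, 3, 1, 2) <= (1, 3, 2, 2) -> finishes; pool += (0, 0, 1, 0) = (1, 3, 3, 2)
  P4 cannot run: need (2, 1, 2, 0) vs free (1, 3, 3, 2) (insufficient type-B units)
  P0 cannot run: need (0, 1, 4, 1) vs free (1, 3, 3, 2) (insufficient type-D units)
  P7 cannot run: need (3, 1, 1, 0) vs free (1, 3, 3, 2) (insufficient type-B units)
Permanently blocked: P4, P0 and P7.
(3) Precisely 0 of the possible complete orderings are safe sequences.


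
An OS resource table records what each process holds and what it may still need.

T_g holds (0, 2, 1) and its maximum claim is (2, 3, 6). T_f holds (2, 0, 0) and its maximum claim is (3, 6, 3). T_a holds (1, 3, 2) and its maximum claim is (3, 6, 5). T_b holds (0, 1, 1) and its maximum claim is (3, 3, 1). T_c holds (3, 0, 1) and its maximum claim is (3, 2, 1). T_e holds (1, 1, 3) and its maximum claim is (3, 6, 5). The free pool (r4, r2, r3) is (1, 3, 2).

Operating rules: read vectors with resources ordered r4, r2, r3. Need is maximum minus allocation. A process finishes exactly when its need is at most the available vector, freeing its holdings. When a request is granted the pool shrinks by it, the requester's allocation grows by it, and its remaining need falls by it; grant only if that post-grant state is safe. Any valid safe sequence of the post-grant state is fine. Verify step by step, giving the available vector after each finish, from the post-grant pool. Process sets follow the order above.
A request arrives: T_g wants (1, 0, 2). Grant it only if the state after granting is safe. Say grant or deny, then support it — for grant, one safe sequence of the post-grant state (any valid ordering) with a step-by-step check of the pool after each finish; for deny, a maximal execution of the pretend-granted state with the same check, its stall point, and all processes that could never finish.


DENY. Granting would leave the state unsafe.
Key observation: after T_c, T_b the pool peaks at (3, 4, 2), and each blocked process is short somewhere: T_g on r3; T_f on r2, r3; T_a on r3; T_e on r2.
Pretend the grant happened; the run T_c, T_b goes as far as possible. Step-by-step check:
  pool = (0, 3, 0)
  T_c: need (0, 2, 0) fits (0, 3, 0); releases (3, 0, 1), pool now (3, 3, 1)
  T_b: need (3, 2, 0) fits (3, 3, 1); releases (0, 1, 1), pool now (3, 4, 2)
  blocked: T_g wants (1, 1, 3), pool (3, 4, 2) — not enough r3
  blocked: T_f wants (1, 6, 3), pool (3, 4, 2) — not enough r2 and r3
  blocked: T_a wants (2, 3, 3), pool (3, 4, 2) — not enough r3
  blocked: T_e wants (2, 5, 2), pool (3, 4, 2) — not enough r2
Post-grant, the permanently blocked set is T_g, T_f, T_a and T_e.


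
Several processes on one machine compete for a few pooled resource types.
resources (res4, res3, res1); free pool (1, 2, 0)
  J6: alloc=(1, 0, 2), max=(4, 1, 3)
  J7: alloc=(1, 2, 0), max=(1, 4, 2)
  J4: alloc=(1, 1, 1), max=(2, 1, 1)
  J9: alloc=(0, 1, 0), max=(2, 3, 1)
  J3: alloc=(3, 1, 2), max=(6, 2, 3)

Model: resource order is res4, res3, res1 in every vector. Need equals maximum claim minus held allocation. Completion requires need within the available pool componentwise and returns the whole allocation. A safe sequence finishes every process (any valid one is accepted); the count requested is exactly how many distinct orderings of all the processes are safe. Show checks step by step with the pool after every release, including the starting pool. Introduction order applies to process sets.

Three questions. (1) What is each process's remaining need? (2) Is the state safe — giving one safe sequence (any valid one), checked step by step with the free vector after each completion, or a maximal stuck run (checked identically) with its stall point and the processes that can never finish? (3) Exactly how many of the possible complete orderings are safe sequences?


(1) Need matrix, components ordered res4, res3, res1:
  J6: (3, 1, 1)
  J7: (0, 2, 2)
  J4: (1, 0, 0)
  J9: (2, 2, 1)
  J3: (3, 1, 1)
(2) The state is UNSAFE.
Key observation: after J4, J9 the pool peaks at (2, 4, 1), and each blocked process is short somewhere: J6 on res4; J7 on res1; J3 on res4.
Going as far as possible: J4, J9; after that, nothing fits. Check, step by step:
  pool = (1, 2, 0)
  J4: need (1, 0, 0) fits (1, 2, 0); releases (1, 1, 1), pool now (2, 3, 1)
  J9: need (2, 2, 1) fits (2, 3, 1); releases (0, 1, 0), pool now (2, 4, 1)
  J6 cannot run: need (3, 1, 1) vs free (2, 4, 1) (insufficient res4)
  J7 cannot run: need (0, 2, 2) vs free (2, 4, 1) (insufficient res1)
  J3 cannot run: need (3, 1, 1) vs free (2, 4, 1) (insufficient res4)
Never able to finish: J6, J7 and J3.
(3) Precisely 0 of the possible complete orderings are safe sequences.


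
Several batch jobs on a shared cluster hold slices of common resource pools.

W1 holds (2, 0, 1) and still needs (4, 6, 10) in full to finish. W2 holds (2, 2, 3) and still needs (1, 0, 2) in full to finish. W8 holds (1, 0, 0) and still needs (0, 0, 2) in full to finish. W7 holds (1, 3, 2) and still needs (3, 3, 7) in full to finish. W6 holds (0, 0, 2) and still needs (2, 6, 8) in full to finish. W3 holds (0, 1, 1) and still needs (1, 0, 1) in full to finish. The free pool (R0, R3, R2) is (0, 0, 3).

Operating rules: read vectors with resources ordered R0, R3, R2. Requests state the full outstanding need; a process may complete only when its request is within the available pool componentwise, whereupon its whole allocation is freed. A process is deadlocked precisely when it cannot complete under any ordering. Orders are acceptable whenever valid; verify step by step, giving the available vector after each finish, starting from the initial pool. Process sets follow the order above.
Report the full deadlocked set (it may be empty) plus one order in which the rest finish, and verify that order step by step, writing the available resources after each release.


Nothing here is deadlocked.
Key observation: the pool covers W8 at once, and every later process fits after earlier releases.
One completion order for the rest: W8, W2, W3, W7, W6, W1. Walking it through:
  pool = (0, 0, 3)
  W8 needs (0, 0, 2) <= (0, 0, 3) -> finishes; pool += (1, 0, 0) = (1, 0, 3)
  W2 needs (1, 0, 2) <= (1, 0, 3) -> finishes; pool += (2, 2, 3) = (3, 2, 6)
  W3 needs (1, 0, 1) <= (3, 2, 6) -> finishes; pool += (0, 1, 1) = (3, 3, 7)
  W7 needs (3, 3, 7) <= (3, 3, 7) -> finishes; pool += (1, 3, 2) = (4, 6, 9)
  W6 needs (2, 6, 8) <= (4, 6, 9) -> finishes; pool += (0, 0, 2) = (4, 6, 11)
  W1 needs (4, 6, 10) <= (4, 6, 11) -> finishes; pool += (2, 0, 1) = (6, 6, 12)


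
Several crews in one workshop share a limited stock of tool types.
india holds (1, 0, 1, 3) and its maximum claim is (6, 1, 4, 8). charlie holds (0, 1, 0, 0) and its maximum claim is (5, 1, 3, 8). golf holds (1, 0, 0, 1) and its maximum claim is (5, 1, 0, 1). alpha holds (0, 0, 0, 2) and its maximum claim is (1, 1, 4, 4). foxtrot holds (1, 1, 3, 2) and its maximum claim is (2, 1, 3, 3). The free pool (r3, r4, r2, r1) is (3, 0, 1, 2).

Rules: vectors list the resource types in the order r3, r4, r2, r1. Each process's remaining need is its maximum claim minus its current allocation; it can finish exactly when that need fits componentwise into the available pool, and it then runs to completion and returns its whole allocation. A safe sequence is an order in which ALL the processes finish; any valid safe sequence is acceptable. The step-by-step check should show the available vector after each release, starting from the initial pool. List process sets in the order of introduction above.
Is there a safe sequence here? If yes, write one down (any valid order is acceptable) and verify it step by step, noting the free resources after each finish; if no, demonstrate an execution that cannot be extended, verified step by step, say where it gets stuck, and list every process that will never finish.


SAFE — a valid safe sequence is foxtrot, golf, india, charlie, alpha.
Key observation: golf is the earliest step where a requested resource binds exactly: need (4, 1, 0, 0), pool (4, 1, 4, 4) at its turn.
Step-by-step check:
  pool = (3, 0, 1, 2)
  foxtrot needs (1, 0, 0, 1) <= (3, 0, 1, 2) -> finishes; pool += (1, 1, 3, 2) = (4, 1, 4, 4)
  golf needs (4, 1, 0, 0) <= (4, 1, 4, 4) -> finishes; pool += (1, 0, 0, 1) = (5, 1, 4, 5)
  india needs (5, 1, 3, 5) <= (5, 1, 4, 5) -> finishes; pool += (1, 0, 1, 3) = (6, 1, 5, 8)
  charlie needs (5, 0, 3, 8) <= (6, 1, 5, 8) -> finishes; pool += (0, 1, 0, 0) = (6, 2, 5, 8)
  alpha needs (1, 1, 4, 2) <= (6, 2, 5, 8) -> finishes; pool += (0, 0, 0, 2) = (6, 2, 5, 10)


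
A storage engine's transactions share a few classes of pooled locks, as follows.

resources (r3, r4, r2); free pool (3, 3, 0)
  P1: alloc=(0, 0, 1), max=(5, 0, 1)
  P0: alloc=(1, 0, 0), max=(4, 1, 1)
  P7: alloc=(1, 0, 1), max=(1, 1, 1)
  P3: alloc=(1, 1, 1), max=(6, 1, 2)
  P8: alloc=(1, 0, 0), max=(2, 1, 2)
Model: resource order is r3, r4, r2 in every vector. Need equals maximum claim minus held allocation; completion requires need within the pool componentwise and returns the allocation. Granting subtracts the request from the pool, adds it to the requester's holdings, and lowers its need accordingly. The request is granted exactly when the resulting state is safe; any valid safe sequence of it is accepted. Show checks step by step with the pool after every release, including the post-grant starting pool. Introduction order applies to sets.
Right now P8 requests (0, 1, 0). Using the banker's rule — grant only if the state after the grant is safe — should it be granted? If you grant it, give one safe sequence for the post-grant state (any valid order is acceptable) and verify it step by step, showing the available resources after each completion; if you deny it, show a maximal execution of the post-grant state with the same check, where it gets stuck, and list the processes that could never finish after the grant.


GRANT. The post-grant state is safe; one safe sequence: P7, P0, P1, P8, P3.
Key observation: with (3, 2, 0) left after the transfer, P7 can run at once — the state stays safe.
Verifying the post-grant state step by step:
  pool = (3, 2, 0)
  P7 needs (0, 1, 0) <= (3, 2, 0) -> finishes; pool += (1, 0, 1) = (4, 2, 1)
  P0 needs (3, 1, 1) <= (4, 2, 1) -> finishes; pool += (1, 0, 0) = (5, 2, 1)
  P1 needs (5, 0, 0) <= (5, 2, 1) -> finishes; pool += (0, 0, 1) = (5, 2, 2)
  P8 needs (1, 0, 2) <= (5, 2, 2) -> finishes; pool += (1, 1, 0) = (6, 3, 2)
  P3 needs (5, 0, 1) <= (6, 3, 2) -> finishes; pool += (1, 1, 1) = (7, 4, 3)


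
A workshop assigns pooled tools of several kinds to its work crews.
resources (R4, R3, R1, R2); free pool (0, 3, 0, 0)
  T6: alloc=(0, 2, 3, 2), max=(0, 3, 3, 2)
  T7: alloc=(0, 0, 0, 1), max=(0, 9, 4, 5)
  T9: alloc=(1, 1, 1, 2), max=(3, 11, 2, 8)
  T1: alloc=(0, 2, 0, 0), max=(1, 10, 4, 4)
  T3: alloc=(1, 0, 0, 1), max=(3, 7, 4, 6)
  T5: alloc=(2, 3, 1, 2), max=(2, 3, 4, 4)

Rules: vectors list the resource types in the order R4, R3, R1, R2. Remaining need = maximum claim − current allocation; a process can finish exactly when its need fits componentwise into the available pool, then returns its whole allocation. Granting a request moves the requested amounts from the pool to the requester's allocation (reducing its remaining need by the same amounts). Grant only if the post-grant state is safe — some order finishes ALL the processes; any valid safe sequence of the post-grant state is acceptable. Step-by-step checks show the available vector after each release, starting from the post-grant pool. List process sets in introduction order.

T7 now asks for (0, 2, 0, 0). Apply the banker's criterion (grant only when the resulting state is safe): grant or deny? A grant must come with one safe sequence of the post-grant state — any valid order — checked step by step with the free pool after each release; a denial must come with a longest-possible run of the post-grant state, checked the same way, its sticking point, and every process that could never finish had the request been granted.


DENY. Granting would leave the state unsafe.
Key observation: no order helps: past T6, T5, the free pool tops out at (2, 6, 4, 4), below what each blocked process needs in R3.
On the post-grant state, T6, T5 is a maximal run — nothing extends it. Verifying each step:
  pool = (0, 1, 0, 0)
  run T6 (needs (0, 1, 0, 0), free (0, 1, 0, 0)); after release of (0, 2, 3, 2) the pool is (0, 3, 3, 2)
  run T5 (needs (0, 0, 3, 2), free (0, 3, 3, 2)); after release of (2, 3, 1, 2) the pool is (2, 6, 4, 4)
  blocked: T7 wants (0, 7, 4, 4), pool (2, 6, 4, 4) — not enough R3
  blocked: T9 wants (2, 10, 1, 6), pool (2, 6, 4, 4) — not enough R3 and R2
  blocked: T1 wants (1, 8, 4, 4), pool (2, 6, 4, 4) — not enough R3
  blocked: T3 wants (2, 7, 4, 5), pool (2, 6, 4, 4) — not enough R3 and R2
Processes that could never finish after the grant: T7, T9, T1 and T3.
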